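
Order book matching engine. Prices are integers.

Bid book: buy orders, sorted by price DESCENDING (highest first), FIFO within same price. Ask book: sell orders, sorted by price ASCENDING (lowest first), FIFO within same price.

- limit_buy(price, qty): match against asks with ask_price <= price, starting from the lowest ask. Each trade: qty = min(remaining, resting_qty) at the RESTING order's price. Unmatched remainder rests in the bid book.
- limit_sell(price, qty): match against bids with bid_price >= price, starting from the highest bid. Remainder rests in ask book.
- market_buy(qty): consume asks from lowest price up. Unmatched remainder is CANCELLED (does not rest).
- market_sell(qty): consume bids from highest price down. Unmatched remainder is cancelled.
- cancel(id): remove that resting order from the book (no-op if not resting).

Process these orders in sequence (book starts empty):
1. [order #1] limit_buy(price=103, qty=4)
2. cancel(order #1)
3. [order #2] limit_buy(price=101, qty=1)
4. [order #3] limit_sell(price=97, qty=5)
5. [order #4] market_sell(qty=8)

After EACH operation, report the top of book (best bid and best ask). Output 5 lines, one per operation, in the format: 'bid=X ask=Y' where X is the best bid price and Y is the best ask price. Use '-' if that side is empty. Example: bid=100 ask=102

Answer: bid=103 ask=-
bid=- ask=-
bid=101 ask=-
bid=- ask=97
bid=- ask=97

Derivation:
After op 1 [order #1] limit_buy(price=103, qty=4): fills=none; bids=[#1:4@103] asks=[-]
After op 2 cancel(order #1): fills=none; bids=[-] asks=[-]
After op 3 [order #2] limit_buy(price=101, qty=1): fills=none; bids=[#2:1@101] asks=[-]
After op 4 [order #3] limit_sell(price=97, qty=5): fills=#2x#3:1@101; bids=[-] asks=[#3:4@97]
After op 5 [order #4] market_sell(qty=8): fills=none; bids=[-] asks=[#3:4@97]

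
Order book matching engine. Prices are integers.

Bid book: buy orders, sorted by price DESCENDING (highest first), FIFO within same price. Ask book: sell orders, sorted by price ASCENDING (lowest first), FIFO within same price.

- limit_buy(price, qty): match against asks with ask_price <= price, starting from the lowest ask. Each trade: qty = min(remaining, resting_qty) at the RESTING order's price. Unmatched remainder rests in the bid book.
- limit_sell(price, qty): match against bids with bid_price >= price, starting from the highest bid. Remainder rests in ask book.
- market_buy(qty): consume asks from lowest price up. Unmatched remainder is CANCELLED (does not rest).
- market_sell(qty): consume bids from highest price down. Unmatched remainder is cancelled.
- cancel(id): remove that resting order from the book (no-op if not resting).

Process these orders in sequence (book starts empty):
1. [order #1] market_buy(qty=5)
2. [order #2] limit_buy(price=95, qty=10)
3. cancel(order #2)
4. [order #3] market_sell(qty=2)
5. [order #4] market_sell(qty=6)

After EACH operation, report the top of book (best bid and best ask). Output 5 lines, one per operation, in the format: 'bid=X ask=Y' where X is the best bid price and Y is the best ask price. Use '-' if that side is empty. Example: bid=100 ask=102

After op 1 [order #1] market_buy(qty=5): fills=none; bids=[-] asks=[-]
After op 2 [order #2] limit_buy(price=95, qty=10): fills=none; bids=[#2:10@95] asks=[-]
After op 3 cancel(order #2): fills=none; bids=[-] asks=[-]
After op 4 [order #3] market_sell(qty=2): fills=none; bids=[-] asks=[-]
After op 5 [order #4] market_sell(qty=6): fills=none; bids=[-] asks=[-]

Answer: bid=- ask=-
bid=95 ask=-
bid=- ask=-
bid=- ask=-
bid=- ask=-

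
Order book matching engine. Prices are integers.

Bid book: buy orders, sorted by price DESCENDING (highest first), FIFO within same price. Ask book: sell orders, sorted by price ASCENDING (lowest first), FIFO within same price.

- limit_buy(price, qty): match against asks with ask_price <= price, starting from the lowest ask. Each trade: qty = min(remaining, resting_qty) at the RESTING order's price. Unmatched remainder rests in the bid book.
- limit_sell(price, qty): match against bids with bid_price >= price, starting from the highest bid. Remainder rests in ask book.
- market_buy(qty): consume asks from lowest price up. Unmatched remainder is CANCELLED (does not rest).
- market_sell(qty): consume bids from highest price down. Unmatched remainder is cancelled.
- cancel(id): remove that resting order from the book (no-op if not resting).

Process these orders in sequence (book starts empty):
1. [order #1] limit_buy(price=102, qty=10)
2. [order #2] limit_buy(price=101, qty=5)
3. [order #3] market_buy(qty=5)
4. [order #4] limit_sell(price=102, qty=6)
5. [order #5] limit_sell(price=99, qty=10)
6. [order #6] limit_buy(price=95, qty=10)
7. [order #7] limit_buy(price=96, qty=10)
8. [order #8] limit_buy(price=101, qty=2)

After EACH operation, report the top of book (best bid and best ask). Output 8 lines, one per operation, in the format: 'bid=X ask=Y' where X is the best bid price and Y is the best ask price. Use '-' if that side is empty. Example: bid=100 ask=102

After op 1 [order #1] limit_buy(price=102, qty=10): fills=none; bids=[#1:10@102] asks=[-]
After op 2 [order #2] limit_buy(price=101, qty=5): fills=none; bids=[#1:10@102 #2:5@101] asks=[-]
After op 3 [order #3] market_buy(qty=5): fills=none; bids=[#1:10@102 #2:5@101] asks=[-]
After op 4 [order #4] limit_sell(price=102, qty=6): fills=#1x#4:6@102; bids=[#1:4@102 #2:5@101] asks=[-]
After op 5 [order #5] limit_sell(price=99, qty=10): fills=#1x#5:4@102 #2x#5:5@101; bids=[-] asks=[#5:1@99]
After op 6 [order #6] limit_buy(price=95, qty=10): fills=none; bids=[#6:10@95] asks=[#5:1@99]
After op 7 [order #7] limit_buy(price=96, qty=10): fills=none; bids=[#7:10@96 #6:10@95] asks=[#5:1@99]
After op 8 [order #8] limit_buy(price=101, qty=2): fills=#8x#5:1@99; bids=[#8:1@101 #7:10@96 #6:10@95] asks=[-]

Answer: bid=102 ask=-
bid=102 ask=-
bid=102 ask=-
bid=102 ask=-
bid=- ask=99
bid=95 ask=99
bid=96 ask=99
bid=101 ask=-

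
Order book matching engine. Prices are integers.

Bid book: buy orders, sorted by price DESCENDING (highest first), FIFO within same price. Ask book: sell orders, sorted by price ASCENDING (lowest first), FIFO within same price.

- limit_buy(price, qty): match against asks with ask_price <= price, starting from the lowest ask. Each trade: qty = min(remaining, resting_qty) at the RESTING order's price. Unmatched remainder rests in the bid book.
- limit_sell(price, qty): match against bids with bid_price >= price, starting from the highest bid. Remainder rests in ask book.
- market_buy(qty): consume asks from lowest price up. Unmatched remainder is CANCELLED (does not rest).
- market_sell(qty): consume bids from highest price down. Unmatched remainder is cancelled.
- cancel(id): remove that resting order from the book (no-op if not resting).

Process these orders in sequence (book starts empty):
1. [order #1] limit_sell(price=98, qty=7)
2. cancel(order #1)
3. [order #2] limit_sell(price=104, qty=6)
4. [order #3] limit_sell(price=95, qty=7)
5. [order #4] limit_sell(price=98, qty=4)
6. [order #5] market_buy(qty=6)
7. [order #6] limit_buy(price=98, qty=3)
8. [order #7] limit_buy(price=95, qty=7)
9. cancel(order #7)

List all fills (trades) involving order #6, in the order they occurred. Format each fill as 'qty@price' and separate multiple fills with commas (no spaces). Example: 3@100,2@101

Answer: 1@95,2@98

Derivation:
After op 1 [order #1] limit_sell(price=98, qty=7): fills=none; bids=[-] asks=[#1:7@98]
After op 2 cancel(order #1): fills=none; bids=[-] asks=[-]
After op 3 [order #2] limit_sell(price=104, qty=6): fills=none; bids=[-] asks=[#2:6@104]
After op 4 [order #3] limit_sell(price=95, qty=7): fills=none; bids=[-] asks=[#3:7@95 #2:6@104]
After op 5 [order #4] limit_sell(price=98, qty=4): fills=none; bids=[-] asks=[#3:7@95 #4:4@98 #2:6@104]
After op 6 [order #5] market_buy(qty=6): fills=#5x#3:6@95; bids=[-] asks=[#3:1@95 #4:4@98 #2:6@104]
After op 7 [order #6] limit_buy(price=98, qty=3): fills=#6x#3:1@95 #6x#4:2@98; bids=[-] asks=[#4:2@98 #2:6@104]
After op 8 [order #7] limit_buy(price=95, qty=7): fills=none; bids=[#7:7@95] asks=[#4:2@98 #2:6@104]
After op 9 cancel(order #7): fills=none; bids=[-] asks=[#4:2@98 #2:6@104]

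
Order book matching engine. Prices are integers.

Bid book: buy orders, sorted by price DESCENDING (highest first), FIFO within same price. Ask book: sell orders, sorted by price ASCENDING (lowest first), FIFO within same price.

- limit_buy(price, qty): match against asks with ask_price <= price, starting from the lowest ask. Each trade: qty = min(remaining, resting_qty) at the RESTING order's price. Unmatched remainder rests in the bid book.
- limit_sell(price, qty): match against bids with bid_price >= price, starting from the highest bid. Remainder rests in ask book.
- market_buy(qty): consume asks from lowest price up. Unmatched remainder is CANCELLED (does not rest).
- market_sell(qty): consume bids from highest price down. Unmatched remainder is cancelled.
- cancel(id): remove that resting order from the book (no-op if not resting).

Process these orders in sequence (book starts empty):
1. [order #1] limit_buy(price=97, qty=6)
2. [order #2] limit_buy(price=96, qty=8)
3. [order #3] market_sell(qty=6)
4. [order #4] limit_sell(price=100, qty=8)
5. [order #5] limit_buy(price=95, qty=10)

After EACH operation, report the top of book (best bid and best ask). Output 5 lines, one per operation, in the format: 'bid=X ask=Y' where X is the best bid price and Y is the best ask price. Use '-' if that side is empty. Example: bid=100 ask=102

Answer: bid=97 ask=-
bid=97 ask=-
bid=96 ask=-
bid=96 ask=100
bid=96 ask=100

Derivation:
After op 1 [order #1] limit_buy(price=97, qty=6): fills=none; bids=[#1:6@97] asks=[-]
After op 2 [order #2] limit_buy(price=96, qty=8): fills=none; bids=[#1:6@97 #2:8@96] asks=[-]
After op 3 [order #3] market_sell(qty=6): fills=#1x#3:6@97; bids=[#2:8@96] asks=[-]
After op 4 [order #4] limit_sell(price=100, qty=8): fills=none; bids=[#2:8@96] asks=[#4:8@100]
After op 5 [order #5] limit_buy(price=95, qty=10): fills=none; bids=[#2:8@96 #5:10@95] asks=[#4:8@100]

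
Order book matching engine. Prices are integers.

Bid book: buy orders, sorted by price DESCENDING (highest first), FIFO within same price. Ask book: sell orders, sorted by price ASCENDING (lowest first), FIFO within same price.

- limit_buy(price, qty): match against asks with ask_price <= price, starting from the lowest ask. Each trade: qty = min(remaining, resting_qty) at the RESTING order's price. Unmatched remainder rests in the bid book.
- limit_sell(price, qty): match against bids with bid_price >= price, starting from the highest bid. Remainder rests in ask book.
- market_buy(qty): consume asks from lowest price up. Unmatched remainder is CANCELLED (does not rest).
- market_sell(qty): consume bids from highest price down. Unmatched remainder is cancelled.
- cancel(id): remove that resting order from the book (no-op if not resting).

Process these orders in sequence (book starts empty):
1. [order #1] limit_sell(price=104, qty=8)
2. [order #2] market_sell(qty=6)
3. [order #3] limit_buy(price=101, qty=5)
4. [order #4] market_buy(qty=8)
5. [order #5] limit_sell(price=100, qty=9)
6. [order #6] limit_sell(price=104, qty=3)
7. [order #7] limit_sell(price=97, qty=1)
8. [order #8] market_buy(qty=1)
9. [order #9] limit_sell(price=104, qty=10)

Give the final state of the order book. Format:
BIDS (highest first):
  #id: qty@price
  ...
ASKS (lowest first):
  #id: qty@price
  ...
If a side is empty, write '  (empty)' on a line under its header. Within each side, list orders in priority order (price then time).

Answer: BIDS (highest first):
  (empty)
ASKS (lowest first):
  #5: 4@100
  #6: 3@104
  #9: 10@104

Derivation:
After op 1 [order #1] limit_sell(price=104, qty=8): fills=none; bids=[-] asks=[#1:8@104]
After op 2 [order #2] market_sell(qty=6): fills=none; bids=[-] asks=[#1:8@104]
After op 3 [order #3] limit_buy(price=101, qty=5): fills=none; bids=[#3:5@101] asks=[#1:8@104]
After op 4 [order #4] market_buy(qty=8): fills=#4x#1:8@104; bids=[#3:5@101] asks=[-]
After op 5 [order #5] limit_sell(price=100, qty=9): fills=#3x#5:5@101; bids=[-] asks=[#5:4@100]
After op 6 [order #6] limit_sell(price=104, qty=3): fills=none; bids=[-] asks=[#5:4@100 #6:3@104]
After op 7 [order #7] limit_sell(price=97, qty=1): fills=none; bids=[-] asks=[#7:1@97 #5:4@100 #6:3@104]
After op 8 [order #8] market_buy(qty=1): fills=#8x#7:1@97; bids=[-] asks=[#5:4@100 #6:3@104]
After op 9 [order #9] limit_sell(price=104, qty=10): fills=none; bids=[-] asks=[#5:4@100 #6:3@104 #9:10@104]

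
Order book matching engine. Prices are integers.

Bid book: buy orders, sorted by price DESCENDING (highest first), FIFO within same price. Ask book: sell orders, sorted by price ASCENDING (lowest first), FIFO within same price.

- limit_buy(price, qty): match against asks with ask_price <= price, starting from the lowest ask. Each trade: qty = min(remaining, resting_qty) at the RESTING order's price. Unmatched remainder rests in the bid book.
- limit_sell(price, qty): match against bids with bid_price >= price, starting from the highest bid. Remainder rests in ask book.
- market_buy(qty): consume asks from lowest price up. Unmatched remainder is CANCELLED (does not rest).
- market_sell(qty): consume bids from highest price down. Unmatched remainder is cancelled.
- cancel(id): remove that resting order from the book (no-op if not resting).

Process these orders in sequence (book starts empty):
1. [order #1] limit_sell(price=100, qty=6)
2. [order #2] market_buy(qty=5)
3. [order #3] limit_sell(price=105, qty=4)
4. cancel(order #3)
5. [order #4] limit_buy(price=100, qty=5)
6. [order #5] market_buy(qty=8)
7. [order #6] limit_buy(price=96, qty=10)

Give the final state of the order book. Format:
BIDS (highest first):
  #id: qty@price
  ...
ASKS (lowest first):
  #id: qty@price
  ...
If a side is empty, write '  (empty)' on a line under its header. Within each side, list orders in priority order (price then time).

Answer: BIDS (highest first):
  #4: 4@100
  #6: 10@96
ASKS (lowest first):
  (empty)

Derivation:
After op 1 [order #1] limit_sell(price=100, qty=6): fills=none; bids=[-] asks=[#1:6@100]
After op 2 [order #2] market_buy(qty=5): fills=#2x#1:5@100; bids=[-] asks=[#1:1@100]
After op 3 [order #3] limit_sell(price=105, qty=4): fills=none; bids=[-] asks=[#1:1@100 #3:4@105]
After op 4 cancel(order #3): fills=none; bids=[-] asks=[#1:1@100]
After op 5 [order #4] limit_buy(price=100, qty=5): fills=#4x#1:1@100; bids=[#4:4@100] asks=[-]
After op 6 [order #5] market_buy(qty=8): fills=none; bids=[#4:4@100] asks=[-]
After op 7 [order #6] limit_buy(price=96, qty=10): fills=none; bids=[#4:4@100 #6:10@96] asks=[-]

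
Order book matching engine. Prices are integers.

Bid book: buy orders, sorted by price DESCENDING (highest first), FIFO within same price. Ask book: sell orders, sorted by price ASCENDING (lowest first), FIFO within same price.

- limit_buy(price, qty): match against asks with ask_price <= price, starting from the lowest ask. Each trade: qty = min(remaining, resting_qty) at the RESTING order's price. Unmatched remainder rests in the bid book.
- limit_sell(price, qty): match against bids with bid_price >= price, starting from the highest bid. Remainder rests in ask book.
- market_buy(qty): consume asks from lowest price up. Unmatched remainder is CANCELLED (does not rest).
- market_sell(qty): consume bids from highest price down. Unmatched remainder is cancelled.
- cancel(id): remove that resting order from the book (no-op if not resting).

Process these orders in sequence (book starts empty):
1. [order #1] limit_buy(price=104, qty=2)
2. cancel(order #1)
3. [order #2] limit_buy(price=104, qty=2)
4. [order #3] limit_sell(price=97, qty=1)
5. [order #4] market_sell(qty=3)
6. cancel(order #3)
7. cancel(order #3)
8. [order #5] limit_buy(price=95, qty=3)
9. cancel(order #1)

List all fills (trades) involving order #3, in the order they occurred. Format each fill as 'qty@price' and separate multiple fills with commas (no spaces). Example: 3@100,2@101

Answer: 1@104

Derivation:
After op 1 [order #1] limit_buy(price=104, qty=2): fills=none; bids=[#1:2@104] asks=[-]
After op 2 cancel(order #1): fills=none; bids=[-] asks=[-]
After op 3 [order #2] limit_buy(price=104, qty=2): fills=none; bids=[#2:2@104] asks=[-]
After op 4 [order #3] limit_sell(price=97, qty=1): fills=#2x#3:1@104; bids=[#2:1@104] asks=[-]
After op 5 [order #4] market_sell(qty=3): fills=#2x#4:1@104; bids=[-] asks=[-]
After op 6 cancel(order #3): fills=none; bids=[-] asks=[-]
After op 7 cancel(order #3): fills=none; bids=[-] asks=[-]
After op 8 [order #5] limit_buy(price=95, qty=3): fills=none; bids=[#5:3@95] asks=[-]
After op 9 cancel(order #1): fills=none; bids=[#5:3@95] asks=[-]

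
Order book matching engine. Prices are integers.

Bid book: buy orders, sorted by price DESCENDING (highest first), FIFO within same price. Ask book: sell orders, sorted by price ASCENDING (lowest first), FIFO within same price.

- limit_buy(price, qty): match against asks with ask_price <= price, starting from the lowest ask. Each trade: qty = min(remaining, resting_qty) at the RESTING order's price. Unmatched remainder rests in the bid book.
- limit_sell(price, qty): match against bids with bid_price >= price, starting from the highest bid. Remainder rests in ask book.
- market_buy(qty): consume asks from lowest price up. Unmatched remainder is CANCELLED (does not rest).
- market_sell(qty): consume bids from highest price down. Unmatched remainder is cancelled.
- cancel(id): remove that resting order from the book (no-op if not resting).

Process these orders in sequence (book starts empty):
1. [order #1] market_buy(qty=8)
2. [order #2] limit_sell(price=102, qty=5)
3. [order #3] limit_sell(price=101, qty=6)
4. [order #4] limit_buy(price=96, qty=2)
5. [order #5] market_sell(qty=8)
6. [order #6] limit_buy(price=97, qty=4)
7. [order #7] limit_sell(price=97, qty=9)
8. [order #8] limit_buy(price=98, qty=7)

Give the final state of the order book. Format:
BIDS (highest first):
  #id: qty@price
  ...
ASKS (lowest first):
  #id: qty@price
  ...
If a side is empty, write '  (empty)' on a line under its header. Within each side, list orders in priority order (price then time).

Answer: BIDS (highest first):
  #8: 2@98
ASKS (lowest first):
  #3: 6@101
  #2: 5@102

Derivation:
After op 1 [order #1] market_buy(qty=8): fills=none; bids=[-] asks=[-]
After op 2 [order #2] limit_sell(price=102, qty=5): fills=none; bids=[-] asks=[#2:5@102]
After op 3 [order #3] limit_sell(price=101, qty=6): fills=none; bids=[-] asks=[#3:6@101 #2:5@102]
After op 4 [order #4] limit_buy(price=96, qty=2): fills=none; bids=[#4:2@96] asks=[#3:6@101 #2:5@102]
After op 5 [order #5] market_sell(qty=8): fills=#4x#5:2@96; bids=[-] asks=[#3:6@101 #2:5@102]
After op 6 [order #6] limit_buy(price=97, qty=4): fills=none; bids=[#6:4@97] asks=[#3:6@101 #2:5@102]
After op 7 [order #7] limit_sell(price=97, qty=9): fills=#6x#7:4@97; bids=[-] asks=[#7:5@97 #3:6@101 #2:5@102]
After op 8 [order #8] limit_buy(price=98, qty=7): fills=#8x#7:5@97; bids=[#8:2@98] asks=[#3:6@101 #2:5@102]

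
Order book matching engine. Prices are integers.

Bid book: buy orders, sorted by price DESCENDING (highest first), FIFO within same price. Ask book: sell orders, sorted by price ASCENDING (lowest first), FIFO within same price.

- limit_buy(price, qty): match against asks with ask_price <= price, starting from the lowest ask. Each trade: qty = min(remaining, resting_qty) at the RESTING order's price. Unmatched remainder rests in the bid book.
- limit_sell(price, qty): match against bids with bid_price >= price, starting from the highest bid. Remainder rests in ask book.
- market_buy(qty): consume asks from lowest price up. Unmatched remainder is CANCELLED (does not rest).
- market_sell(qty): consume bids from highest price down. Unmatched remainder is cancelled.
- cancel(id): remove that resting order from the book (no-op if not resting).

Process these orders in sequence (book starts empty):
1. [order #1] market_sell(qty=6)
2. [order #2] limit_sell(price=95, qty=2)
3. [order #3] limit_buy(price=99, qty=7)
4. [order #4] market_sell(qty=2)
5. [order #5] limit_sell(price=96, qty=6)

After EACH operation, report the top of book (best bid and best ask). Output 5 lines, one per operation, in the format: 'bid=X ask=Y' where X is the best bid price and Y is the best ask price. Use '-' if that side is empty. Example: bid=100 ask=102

After op 1 [order #1] market_sell(qty=6): fills=none; bids=[-] asks=[-]
After op 2 [order #2] limit_sell(price=95, qty=2): fills=none; bids=[-] asks=[#2:2@95]
After op 3 [order #3] limit_buy(price=99, qty=7): fills=#3x#2:2@95; bids=[#3:5@99] asks=[-]
After op 4 [order #4] market_sell(qty=2): fills=#3x#4:2@99; bids=[#3:3@99] asks=[-]
After op 5 [order #5] limit_sell(price=96, qty=6): fills=#3x#5:3@99; bids=[-] asks=[#5:3@96]

Answer: bid=- ask=-
bid=- ask=95
bid=99 ask=-
bid=99 ask=-
bid=- ask=96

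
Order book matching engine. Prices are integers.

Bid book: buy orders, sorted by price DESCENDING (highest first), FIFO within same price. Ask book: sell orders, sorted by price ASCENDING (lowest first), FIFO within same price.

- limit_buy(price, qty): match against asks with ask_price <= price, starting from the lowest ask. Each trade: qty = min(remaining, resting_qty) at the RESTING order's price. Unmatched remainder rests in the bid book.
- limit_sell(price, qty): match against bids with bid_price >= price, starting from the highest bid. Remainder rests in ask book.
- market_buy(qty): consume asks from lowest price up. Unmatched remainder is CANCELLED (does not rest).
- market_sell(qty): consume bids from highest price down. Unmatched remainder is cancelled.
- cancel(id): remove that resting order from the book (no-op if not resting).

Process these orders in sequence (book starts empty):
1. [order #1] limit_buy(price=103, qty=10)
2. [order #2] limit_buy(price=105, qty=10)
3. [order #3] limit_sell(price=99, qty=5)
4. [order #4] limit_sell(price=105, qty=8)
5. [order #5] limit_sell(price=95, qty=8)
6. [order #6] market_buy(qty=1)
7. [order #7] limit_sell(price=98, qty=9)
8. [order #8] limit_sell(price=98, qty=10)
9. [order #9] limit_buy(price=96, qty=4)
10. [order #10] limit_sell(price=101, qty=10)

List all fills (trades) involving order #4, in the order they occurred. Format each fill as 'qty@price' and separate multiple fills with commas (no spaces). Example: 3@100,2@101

Answer: 5@105,1@105

Derivation:
After op 1 [order #1] limit_buy(price=103, qty=10): fills=none; bids=[#1:10@103] asks=[-]
After op 2 [order #2] limit_buy(price=105, qty=10): fills=none; bids=[#2:10@105 #1:10@103] asks=[-]
After op 3 [order #3] limit_sell(price=99, qty=5): fills=#2x#3:5@105; bids=[#2:5@105 #1:10@103] asks=[-]
After op 4 [order #4] limit_sell(price=105, qty=8): fills=#2x#4:5@105; bids=[#1:10@103] asks=[#4:3@105]
After op 5 [order #5] limit_sell(price=95, qty=8): fills=#1x#5:8@103; bids=[#1:2@103] asks=[#4:3@105]
After op 6 [order #6] market_buy(qty=1): fills=#6x#4:1@105; bids=[#1:2@103] asks=[#4:2@105]
After op 7 [order #7] limit_sell(price=98, qty=9): fills=#1x#7:2@103; bids=[-] asks=[#7:7@98 #4:2@105]
After op 8 [order #8] limit_sell(price=98, qty=10): fills=none; bids=[-] asks=[#7:7@98 #8:10@98 #4:2@105]
After op 9 [order #9] limit_buy(price=96, qty=4): fills=none; bids=[#9:4@96] asks=[#7:7@98 #8:10@98 #4:2@105]
After op 10 [order #10] limit_sell(price=101, qty=10): fills=none; bids=[#9:4@96] asks=[#7:7@98 #8:10@98 #10:10@101 #4:2@105]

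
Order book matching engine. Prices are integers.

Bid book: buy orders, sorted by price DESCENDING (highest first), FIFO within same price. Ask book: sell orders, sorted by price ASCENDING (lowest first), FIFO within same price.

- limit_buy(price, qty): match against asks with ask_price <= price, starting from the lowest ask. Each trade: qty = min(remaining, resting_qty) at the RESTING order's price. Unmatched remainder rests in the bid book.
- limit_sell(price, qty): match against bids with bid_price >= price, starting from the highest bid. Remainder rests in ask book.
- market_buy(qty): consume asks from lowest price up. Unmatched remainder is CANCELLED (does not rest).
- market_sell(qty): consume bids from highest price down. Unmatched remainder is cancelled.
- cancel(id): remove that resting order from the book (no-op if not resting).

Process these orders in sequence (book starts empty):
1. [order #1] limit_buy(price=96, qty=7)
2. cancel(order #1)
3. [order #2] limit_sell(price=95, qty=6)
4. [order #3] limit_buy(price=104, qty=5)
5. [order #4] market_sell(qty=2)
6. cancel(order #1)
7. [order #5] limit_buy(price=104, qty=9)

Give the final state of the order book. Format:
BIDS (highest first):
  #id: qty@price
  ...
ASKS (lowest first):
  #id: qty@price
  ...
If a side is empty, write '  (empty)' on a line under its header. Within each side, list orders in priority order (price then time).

Answer: BIDS (highest first):
  #5: 8@104
ASKS (lowest first):
  (empty)

Derivation:
After op 1 [order #1] limit_buy(price=96, qty=7): fills=none; bids=[#1:7@96] asks=[-]
After op 2 cancel(order #1): fills=none; bids=[-] asks=[-]
After op 3 [order #2] limit_sell(price=95, qty=6): fills=none; bids=[-] asks=[#2:6@95]
After op 4 [order #3] limit_buy(price=104, qty=5): fills=#3x#2:5@95; bids=[-] asks=[#2:1@95]
After op 5 [order #4] market_sell(qty=2): fills=none; bids=[-] asks=[#2:1@95]
After op 6 cancel(order #1): fills=none; bids=[-] asks=[#2:1@95]
After op 7 [order #5] limit_buy(price=104, qty=9): fills=#5x#2:1@95; bids=[#5:8@104] asks=[-]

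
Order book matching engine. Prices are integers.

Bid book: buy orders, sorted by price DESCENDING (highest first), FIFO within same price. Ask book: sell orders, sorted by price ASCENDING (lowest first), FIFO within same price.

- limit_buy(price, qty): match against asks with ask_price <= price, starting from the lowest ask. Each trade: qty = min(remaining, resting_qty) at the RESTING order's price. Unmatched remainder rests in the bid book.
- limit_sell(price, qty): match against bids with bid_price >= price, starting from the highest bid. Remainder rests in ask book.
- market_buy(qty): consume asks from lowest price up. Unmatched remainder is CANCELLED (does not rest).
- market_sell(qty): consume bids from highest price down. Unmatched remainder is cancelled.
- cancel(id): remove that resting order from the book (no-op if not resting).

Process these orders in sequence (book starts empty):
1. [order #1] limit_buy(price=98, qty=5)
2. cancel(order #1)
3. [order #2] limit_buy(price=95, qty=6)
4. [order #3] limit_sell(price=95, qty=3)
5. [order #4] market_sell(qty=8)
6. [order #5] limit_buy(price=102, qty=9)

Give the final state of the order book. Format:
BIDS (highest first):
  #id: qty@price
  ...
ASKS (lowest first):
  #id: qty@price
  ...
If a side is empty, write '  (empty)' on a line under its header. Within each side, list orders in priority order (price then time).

After op 1 [order #1] limit_buy(price=98, qty=5): fills=none; bids=[#1:5@98] asks=[-]
After op 2 cancel(order #1): fills=none; bids=[-] asks=[-]
After op 3 [order #2] limit_buy(price=95, qty=6): fills=none; bids=[#2:6@95] asks=[-]
After op 4 [order #3] limit_sell(price=95, qty=3): fills=#2x#3:3@95; bids=[#2:3@95] asks=[-]
After op 5 [order #4] market_sell(qty=8): fills=#2x#4:3@95; bids=[-] asks=[-]
After op 6 [order #5] limit_buy(price=102, qty=9): fills=none; bids=[#5:9@102] asks=[-]

Answer: BIDS (highest first):
  #5: 9@102
ASKS (lowest first):
  (empty)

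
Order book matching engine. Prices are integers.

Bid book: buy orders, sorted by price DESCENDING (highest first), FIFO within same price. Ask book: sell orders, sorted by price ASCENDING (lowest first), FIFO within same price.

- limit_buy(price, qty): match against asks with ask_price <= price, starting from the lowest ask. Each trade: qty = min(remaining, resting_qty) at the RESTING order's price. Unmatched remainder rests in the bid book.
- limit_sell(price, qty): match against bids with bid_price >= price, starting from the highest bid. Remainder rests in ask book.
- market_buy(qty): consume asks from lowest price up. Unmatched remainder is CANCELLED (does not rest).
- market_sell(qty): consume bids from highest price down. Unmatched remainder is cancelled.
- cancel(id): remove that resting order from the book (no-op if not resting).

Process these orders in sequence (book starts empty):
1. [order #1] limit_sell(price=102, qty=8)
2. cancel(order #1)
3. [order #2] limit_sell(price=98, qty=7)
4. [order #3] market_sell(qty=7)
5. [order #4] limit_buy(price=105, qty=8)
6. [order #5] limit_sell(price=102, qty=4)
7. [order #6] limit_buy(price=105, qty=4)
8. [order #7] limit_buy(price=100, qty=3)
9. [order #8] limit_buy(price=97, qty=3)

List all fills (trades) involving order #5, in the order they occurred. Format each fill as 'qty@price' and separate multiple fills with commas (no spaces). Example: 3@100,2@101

Answer: 1@105,3@102

Derivation:
After op 1 [order #1] limit_sell(price=102, qty=8): fills=none; bids=[-] asks=[#1:8@102]
After op 2 cancel(order #1): fills=none; bids=[-] asks=[-]
After op 3 [order #2] limit_sell(price=98, qty=7): fills=none; bids=[-] asks=[#2:7@98]
After op 4 [order #3] market_sell(qty=7): fills=none; bids=[-] asks=[#2:7@98]
After op 5 [order #4] limit_buy(price=105, qty=8): fills=#4x#2:7@98; bids=[#4:1@105] asks=[-]
After op 6 [order #5] limit_sell(price=102, qty=4): fills=#4x#5:1@105; bids=[-] asks=[#5:3@102]
After op 7 [order #6] limit_buy(price=105, qty=4): fills=#6x#5:3@102; bids=[#6:1@105] asks=[-]
After op 8 [order #7] limit_buy(price=100, qty=3): fills=none; bids=[#6:1@105 #7:3@100] asks=[-]
After op 9 [order #8] limit_buy(price=97, qty=3): fills=none; bids=[#6:1@105 #7:3@100 #8:3@97] asks=[-]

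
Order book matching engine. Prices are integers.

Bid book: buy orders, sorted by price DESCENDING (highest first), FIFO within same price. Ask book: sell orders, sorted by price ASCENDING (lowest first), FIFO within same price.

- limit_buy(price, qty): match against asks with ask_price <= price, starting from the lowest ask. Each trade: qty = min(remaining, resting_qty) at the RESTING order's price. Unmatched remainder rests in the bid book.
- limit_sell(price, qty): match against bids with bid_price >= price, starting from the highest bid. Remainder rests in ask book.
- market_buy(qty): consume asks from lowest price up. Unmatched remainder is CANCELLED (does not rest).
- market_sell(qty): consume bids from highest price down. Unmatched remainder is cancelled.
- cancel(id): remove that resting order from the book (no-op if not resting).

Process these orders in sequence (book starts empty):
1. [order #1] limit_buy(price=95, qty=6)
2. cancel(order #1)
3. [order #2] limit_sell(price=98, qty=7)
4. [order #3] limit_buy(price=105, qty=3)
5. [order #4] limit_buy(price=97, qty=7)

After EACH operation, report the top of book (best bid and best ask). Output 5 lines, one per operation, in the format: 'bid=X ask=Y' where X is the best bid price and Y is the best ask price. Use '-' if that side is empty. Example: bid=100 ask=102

After op 1 [order #1] limit_buy(price=95, qty=6): fills=none; bids=[#1:6@95] asks=[-]
After op 2 cancel(order #1): fills=none; bids=[-] asks=[-]
After op 3 [order #2] limit_sell(price=98, qty=7): fills=none; bids=[-] asks=[#2:7@98]
After op 4 [order #3] limit_buy(price=105, qty=3): fills=#3x#2:3@98; bids=[-] asks=[#2:4@98]
After op 5 [order #4] limit_buy(price=97, qty=7): fills=none; bids=[#4:7@97] asks=[#2:4@98]

Answer: bid=95 ask=-
bid=- ask=-
bid=- ask=98
bid=- ask=98
bid=97 ask=98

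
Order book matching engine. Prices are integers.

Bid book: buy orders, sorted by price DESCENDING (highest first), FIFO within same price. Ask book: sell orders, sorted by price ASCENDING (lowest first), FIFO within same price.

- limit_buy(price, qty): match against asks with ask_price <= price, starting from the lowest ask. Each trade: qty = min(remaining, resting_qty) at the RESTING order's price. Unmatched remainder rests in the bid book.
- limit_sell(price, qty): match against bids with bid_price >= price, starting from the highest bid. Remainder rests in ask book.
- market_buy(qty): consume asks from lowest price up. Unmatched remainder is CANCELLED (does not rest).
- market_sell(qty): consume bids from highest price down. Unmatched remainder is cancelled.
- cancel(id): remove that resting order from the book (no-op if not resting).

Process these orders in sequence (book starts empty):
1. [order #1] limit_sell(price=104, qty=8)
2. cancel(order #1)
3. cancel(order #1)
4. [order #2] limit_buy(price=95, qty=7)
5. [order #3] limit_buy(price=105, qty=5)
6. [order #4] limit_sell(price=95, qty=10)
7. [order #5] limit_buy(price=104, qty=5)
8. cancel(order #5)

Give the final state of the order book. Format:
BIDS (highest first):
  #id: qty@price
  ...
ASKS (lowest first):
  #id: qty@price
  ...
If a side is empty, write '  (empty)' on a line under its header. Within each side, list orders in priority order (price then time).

Answer: BIDS (highest first):
  #2: 2@95
ASKS (lowest first):
  (empty)

Derivation:
After op 1 [order #1] limit_sell(price=104, qty=8): fills=none; bids=[-] asks=[#1:8@104]
After op 2 cancel(order #1): fills=none; bids=[-] asks=[-]
After op 3 cancel(order #1): fills=none; bids=[-] asks=[-]
After op 4 [order #2] limit_buy(price=95, qty=7): fills=none; bids=[#2:7@95] asks=[-]
After op 5 [order #3] limit_buy(price=105, qty=5): fills=none; bids=[#3:5@105 #2:7@95] asks=[-]
After op 6 [order #4] limit_sell(price=95, qty=10): fills=#3x#4:5@105 #2x#4:5@95; bids=[#2:2@95] asks=[-]
After op 7 [order #5] limit_buy(price=104, qty=5): fills=none; bids=[#5:5@104 #2:2@95] asks=[-]
After op 8 cancel(order #5): fills=none; bids=[#2:2@95] asks=[-]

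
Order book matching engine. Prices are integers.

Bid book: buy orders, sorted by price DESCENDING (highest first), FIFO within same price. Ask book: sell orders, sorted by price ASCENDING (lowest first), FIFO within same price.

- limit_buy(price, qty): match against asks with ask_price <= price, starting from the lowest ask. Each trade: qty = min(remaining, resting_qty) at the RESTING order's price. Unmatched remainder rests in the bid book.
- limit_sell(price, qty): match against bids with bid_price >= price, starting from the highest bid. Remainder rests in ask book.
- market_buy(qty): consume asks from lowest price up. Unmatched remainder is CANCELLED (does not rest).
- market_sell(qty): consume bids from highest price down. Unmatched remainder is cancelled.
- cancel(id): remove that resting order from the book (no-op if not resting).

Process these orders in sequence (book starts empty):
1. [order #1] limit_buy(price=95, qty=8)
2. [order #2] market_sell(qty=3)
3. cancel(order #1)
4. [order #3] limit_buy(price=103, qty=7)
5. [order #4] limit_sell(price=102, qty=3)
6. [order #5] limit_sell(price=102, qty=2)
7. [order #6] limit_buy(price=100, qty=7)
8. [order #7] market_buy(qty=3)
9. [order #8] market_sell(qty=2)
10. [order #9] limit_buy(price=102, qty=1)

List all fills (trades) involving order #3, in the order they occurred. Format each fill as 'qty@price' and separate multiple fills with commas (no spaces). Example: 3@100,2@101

After op 1 [order #1] limit_buy(price=95, qty=8): fills=none; bids=[#1:8@95] asks=[-]
After op 2 [order #2] market_sell(qty=3): fills=#1x#2:3@95; bids=[#1:5@95] asks=[-]
After op 3 cancel(order #1): fills=none; bids=[-] asks=[-]
After op 4 [order #3] limit_buy(price=103, qty=7): fills=none; bids=[#3:7@103] asks=[-]
After op 5 [order #4] limit_sell(price=102, qty=3): fills=#3x#4:3@103; bids=[#3:4@103] asks=[-]
After op 6 [order #5] limit_sell(price=102, qty=2): fills=#3x#5:2@103; bids=[#3:2@103] asks=[-]
After op 7 [order #6] limit_buy(price=100, qty=7): fills=none; bids=[#3:2@103 #6:7@100] asks=[-]
After op 8 [order #7] market_buy(qty=3): fills=none; bids=[#3:2@103 #6:7@100] asks=[-]
After op 9 [order #8] market_sell(qty=2): fills=#3x#8:2@103; bids=[#6:7@100] asks=[-]
After op 10 [order #9] limit_buy(price=102, qty=1): fills=none; bids=[#9:1@102 #6:7@100] asks=[-]

Answer: 3@103,2@103,2@103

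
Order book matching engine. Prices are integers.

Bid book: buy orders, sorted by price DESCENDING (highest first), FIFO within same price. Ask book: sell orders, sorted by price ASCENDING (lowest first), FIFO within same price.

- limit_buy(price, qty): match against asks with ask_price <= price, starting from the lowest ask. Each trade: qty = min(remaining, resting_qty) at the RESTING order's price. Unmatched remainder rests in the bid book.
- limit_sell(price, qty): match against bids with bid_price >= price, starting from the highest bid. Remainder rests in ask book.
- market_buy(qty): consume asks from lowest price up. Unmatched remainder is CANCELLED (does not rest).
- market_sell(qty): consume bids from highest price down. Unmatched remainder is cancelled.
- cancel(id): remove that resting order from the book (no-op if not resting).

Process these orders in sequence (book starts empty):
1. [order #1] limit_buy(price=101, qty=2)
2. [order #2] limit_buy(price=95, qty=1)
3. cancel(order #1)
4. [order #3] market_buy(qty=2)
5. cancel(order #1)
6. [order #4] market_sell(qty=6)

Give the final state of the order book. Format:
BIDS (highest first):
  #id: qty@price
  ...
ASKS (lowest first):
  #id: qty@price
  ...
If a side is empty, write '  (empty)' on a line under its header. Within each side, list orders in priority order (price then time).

After op 1 [order #1] limit_buy(price=101, qty=2): fills=none; bids=[#1:2@101] asks=[-]
After op 2 [order #2] limit_buy(price=95, qty=1): fills=none; bids=[#1:2@101 #2:1@95] asks=[-]
After op 3 cancel(order #1): fills=none; bids=[#2:1@95] asks=[-]
After op 4 [order #3] market_buy(qty=2): fills=none; bids=[#2:1@95] asks=[-]
After op 5 cancel(order #1): fills=none; bids=[#2:1@95] asks=[-]
After op 6 [order #4] market_sell(qty=6): fills=#2x#4:1@95; bids=[-] asks=[-]

Answer: BIDS (highest first):
  (empty)
ASKS (lowest first):
  (empty)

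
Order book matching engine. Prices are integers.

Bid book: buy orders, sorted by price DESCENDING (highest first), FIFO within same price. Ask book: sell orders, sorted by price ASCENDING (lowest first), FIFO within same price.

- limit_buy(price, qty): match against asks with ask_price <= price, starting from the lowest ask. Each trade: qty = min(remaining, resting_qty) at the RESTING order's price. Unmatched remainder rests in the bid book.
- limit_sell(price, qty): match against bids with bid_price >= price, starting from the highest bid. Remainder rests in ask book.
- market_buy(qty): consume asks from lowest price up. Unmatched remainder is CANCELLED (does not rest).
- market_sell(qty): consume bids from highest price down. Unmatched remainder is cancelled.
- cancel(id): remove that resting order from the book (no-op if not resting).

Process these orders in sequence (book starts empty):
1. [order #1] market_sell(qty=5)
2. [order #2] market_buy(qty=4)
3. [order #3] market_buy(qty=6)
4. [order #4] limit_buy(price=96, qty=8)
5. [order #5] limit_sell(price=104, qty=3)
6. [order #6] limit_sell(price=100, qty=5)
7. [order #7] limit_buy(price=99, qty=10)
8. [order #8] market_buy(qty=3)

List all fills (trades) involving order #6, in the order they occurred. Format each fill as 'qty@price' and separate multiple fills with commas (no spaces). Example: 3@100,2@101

Answer: 3@100

Derivation:
After op 1 [order #1] market_sell(qty=5): fills=none; bids=[-] asks=[-]
After op 2 [order #2] market_buy(qty=4): fills=none; bids=[-] asks=[-]
After op 3 [order #3] market_buy(qty=6): fills=none; bids=[-] asks=[-]
After op 4 [order #4] limit_buy(price=96, qty=8): fills=none; bids=[#4:8@96] asks=[-]
After op 5 [order #5] limit_sell(price=104, qty=3): fills=none; bids=[#4:8@96] asks=[#5:3@104]
After op 6 [order #6] limit_sell(price=100, qty=5): fills=none; bids=[#4:8@96] asks=[#6:5@100 #5:3@104]
After op 7 [order #7] limit_buy(price=99, qty=10): fills=none; bids=[#7:10@99 #4:8@96] asks=[#6:5@100 #5:3@104]
After op 8 [order #8] market_buy(qty=3): fills=#8x#6:3@100; bids=[#7:10@99 #4:8@96] asks=[#6:2@100 #5:3@104]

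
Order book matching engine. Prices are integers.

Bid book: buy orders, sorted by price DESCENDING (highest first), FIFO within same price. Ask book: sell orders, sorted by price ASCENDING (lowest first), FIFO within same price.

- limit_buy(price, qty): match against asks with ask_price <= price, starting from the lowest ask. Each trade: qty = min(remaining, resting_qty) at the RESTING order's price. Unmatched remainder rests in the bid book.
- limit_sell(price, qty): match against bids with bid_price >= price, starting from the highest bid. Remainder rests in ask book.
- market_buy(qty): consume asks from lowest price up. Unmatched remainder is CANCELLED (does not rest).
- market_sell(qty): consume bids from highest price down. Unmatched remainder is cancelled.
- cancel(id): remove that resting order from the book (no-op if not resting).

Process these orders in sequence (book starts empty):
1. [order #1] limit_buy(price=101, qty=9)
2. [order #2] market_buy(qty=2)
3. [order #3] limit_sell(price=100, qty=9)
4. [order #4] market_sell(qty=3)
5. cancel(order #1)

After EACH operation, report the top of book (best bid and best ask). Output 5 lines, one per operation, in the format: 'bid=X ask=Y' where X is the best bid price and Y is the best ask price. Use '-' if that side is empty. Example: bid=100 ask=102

Answer: bid=101 ask=-
bid=101 ask=-
bid=- ask=-
bid=- ask=-
bid=- ask=-

Derivation:
After op 1 [order #1] limit_buy(price=101, qty=9): fills=none; bids=[#1:9@101] asks=[-]
After op 2 [order #2] market_buy(qty=2): fills=none; bids=[#1:9@101] asks=[-]
After op 3 [order #3] limit_sell(price=100, qty=9): fills=#1x#3:9@101; bids=[-] asks=[-]
After op 4 [order #4] market_sell(qty=3): fills=none; bids=[-] asks=[-]
After op 5 cancel(order #1): fills=none; bids=[-] asks=[-]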